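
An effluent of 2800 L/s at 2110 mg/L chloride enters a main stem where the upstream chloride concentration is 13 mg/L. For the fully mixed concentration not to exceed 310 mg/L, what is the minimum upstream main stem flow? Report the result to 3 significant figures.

17000 L/s

Set C_mix = 310: (Q·13.00 + 2800·2110) / (Q + 2800) = 310
→ Q = 2800·(2110 − 310)/(310 − 13.00) = 16970 L/s.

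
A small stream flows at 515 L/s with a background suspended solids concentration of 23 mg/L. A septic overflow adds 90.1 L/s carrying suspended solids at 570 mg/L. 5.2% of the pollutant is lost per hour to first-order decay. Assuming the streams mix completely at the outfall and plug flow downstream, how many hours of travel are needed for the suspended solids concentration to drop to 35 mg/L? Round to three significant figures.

20.5 h

Mass balance: C = (515.0·23.00 + 90.10·570.0) / 605.1 = 63200/605.1 = 104.4 mg/L.
5.2%/h lost → k = −ln(1 − 0.052) = 0.05340 h⁻¹.
104.4·exp(−k·t) = 35 → t = ln(104.4/35)/k = 73710 s = 20.47 h.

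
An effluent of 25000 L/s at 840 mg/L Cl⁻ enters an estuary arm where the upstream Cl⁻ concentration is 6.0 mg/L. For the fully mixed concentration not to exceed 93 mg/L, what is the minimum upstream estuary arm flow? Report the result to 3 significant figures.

Set C_mix = 93: (Q·6.000 + 25000·840.0) / (Q + 25000) = 93
→ Q = 25000·(840.0 − 93)/(93 − 6.000) = 214700 L/s.

215000 L/s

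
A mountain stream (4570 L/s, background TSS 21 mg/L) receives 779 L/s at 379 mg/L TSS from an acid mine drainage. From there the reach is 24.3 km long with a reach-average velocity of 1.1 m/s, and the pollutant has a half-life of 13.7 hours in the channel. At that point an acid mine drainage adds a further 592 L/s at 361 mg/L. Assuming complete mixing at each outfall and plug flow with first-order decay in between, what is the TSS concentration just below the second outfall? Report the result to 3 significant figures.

Flow-weighted average: C = (4570·21.00 + 779.0·379.0) / 5349 = 391200/5349 = 73.14 mg/L; combined flow 5349 L/s.
Travel time t = 24.3·1000 / 1.1 = 22090 s = 6.136 h.
Half-life 13.7 h → k = ln 2 / 13.7 = 0.05059 h⁻¹ = 1.214 d⁻¹.
First-order decay: C = 73.14·exp(−k·t) = 73.14·0.7331 = 53.62 mg/L.
Second outfall: C = (5349·53.62 + 592.0·361.0)/5941 = 84.25 mg/L.

84.2 mg/L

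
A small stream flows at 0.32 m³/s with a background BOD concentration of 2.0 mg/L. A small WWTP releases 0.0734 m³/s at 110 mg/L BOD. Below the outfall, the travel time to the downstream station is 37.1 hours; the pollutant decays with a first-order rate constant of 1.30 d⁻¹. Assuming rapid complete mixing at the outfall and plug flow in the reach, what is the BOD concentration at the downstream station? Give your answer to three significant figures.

2.97 mg/L

Conservation of mass: C = (0.3200·2.000 + 0.07340·110.0) / 0.3934 = 8.714/0.3934 = 22.15 mg/L.
First-order decay: C = 22.15·exp(−k·t) = 22.15·0.1340 = 2.969 mg/L.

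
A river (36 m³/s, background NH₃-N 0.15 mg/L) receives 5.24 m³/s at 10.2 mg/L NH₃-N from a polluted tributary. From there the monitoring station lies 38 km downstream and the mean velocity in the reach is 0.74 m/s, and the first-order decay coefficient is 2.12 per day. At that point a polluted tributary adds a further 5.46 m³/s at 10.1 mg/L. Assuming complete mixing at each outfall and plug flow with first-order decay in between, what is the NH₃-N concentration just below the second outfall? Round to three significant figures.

Mixed concentration C = ΣQC/ΣQ = (36.00·0.1500 + 5.240·10.20) / 41.24 = 58.85/41.24 = 1.427 mg/L; combined flow 41.24 m³/s.
Travel time t = 38·1000 / 0.74 = 51350 s = 14.26 h.
After decay, C = 1.427 × e^(−kt) = 1.427 × 0.2837 = 0.4048 mg/L.
At the second outfall, C = (41.24·0.4048 + 5.460·10.10) / (41.24 + 5.460) = 1.538 mg/L.

1.54 mg/L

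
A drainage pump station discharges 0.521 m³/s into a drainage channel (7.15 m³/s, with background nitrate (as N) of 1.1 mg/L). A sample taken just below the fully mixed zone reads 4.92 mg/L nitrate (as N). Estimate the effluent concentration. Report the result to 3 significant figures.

57.3 mg/L

Mass balance: 7.150·1.100 + 0.5210·Cₑ = 7.671·4.920
→ Cₑ = (7.671·4.920 − 7.150·1.100) / 0.5210 = 57.34 mg/L.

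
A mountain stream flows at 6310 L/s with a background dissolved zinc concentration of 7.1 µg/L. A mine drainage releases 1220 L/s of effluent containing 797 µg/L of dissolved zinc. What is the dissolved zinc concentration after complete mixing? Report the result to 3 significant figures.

135 µg/L

Flow-weighted average: C = (6310·7.100 + 1220·797.0) / 7530 = 1017000/7530 = 135.1 µg/L.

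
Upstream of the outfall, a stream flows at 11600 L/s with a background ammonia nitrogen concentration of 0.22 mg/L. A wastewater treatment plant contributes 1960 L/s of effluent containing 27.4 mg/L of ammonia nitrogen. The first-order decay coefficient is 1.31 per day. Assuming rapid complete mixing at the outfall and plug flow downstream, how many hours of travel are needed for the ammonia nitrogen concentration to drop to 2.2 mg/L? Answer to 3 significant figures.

Mixed concentration C = ΣQC/ΣQ = (11600·0.2200 + 1960·27.40) / 13560 = 56260/13560 = 4.149 mg/L.
4.149·exp(−k·t) = 2.2 → t = ln(4.149/2.2)/k = 41840 s = 11.62 h.

11.6 h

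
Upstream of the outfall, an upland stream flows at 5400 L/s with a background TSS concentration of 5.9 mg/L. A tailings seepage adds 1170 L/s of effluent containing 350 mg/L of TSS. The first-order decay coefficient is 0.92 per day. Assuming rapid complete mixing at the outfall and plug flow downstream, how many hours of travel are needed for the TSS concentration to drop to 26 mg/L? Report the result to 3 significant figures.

Conservation of mass: C = (5400·5.900 + 1170·350.0) / 6570 = 441400/6570 = 67.18 mg/L.
67.18·exp(−k·t) = 26 → t = ln(67.18/26)/k = 89150 s = 24.76 h.

24.8 h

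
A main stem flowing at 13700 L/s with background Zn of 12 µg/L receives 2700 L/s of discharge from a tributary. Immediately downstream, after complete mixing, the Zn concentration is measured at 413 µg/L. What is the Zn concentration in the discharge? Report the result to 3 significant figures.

2450 µg/L

Mass balance: 13700·12.00 + 2700·Cₑ = 16400·413.0
→ Cₑ = (16400·413.0 − 13700·12.00) / 2700 = 2448 µg/L.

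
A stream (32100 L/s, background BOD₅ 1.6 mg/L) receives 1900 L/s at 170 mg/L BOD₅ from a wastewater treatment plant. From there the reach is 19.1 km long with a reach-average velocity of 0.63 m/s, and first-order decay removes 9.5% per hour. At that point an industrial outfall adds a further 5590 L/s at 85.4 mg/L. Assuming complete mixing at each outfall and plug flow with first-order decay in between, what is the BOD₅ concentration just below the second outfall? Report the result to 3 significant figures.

Conservation of mass: C = (32100·1.600 + 1900·170.0) / 34000 = 374400/34000 = 11.01 mg/L; combined flow 34000 L/s.
Travel time t = 19.1·1000 / 0.63 = 30320 s = 8.422 h.
9.5%/h lost → k = −ln(1 − 0.095) = 0.09982 h⁻¹.
Applying C = C₀e^(−kt): 11.01 × 0.4314 = 4.750 mg/L.
Second outfall: C = (34000·4.750 + 5590·85.40)/39590 = 16.14 mg/L.

16.1 mg/L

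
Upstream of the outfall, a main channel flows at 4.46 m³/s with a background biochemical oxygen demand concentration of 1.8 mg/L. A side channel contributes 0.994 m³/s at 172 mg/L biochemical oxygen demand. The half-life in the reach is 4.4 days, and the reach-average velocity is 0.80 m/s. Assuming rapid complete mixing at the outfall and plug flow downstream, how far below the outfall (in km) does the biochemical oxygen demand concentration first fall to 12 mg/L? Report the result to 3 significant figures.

Mass balance: C = (4.460·1.800 + 0.9940·172.0) / 5.454 = 179.0/5.454 = 32.82 mg/L.
Half-life 4.4 d → k = ln 2 / 4.4 = 0.1575 d⁻¹.
Set 32.82·exp(−k·t) = 12 → t = ln(32.82/12)/k = 551800 s = 153.3 h.
Distance = v·t = 0.80·551800 = 441400 m = 441.4 km.

441 km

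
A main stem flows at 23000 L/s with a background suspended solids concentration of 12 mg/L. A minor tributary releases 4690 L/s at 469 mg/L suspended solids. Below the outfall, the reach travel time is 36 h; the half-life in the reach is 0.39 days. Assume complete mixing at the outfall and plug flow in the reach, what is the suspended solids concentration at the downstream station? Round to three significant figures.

6.22 mg/L

After mixing, C = (23000·12.00 + 4690·469.0) / 27690 = 2476000/27690 = 89.40 mg/L.
Half-life 0.39 d → k = ln 2 / 0.39 = 1.777 d⁻¹.
First-order decay: C = 89.40·exp(−k·t) = 89.40·0.06953 = 6.217 mg/L.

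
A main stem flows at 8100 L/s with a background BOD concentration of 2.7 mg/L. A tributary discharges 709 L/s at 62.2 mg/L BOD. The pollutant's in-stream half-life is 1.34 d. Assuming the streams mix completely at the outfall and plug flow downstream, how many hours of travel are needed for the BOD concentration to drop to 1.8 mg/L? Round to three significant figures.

Mixed concentration C = ΣQC/ΣQ = (8100·2.700 + 709.0·62.20) / 8809 = 65970/8809 = 7.489 mg/L.
Half-life 1.34 d → k = ln 2 / 1.34 = 0.5173 d⁻¹.
7.489·exp(−k·t) = 1.8 → t = ln(7.489/1.8)/k = 238100 s = 66.15 h.

66.1 h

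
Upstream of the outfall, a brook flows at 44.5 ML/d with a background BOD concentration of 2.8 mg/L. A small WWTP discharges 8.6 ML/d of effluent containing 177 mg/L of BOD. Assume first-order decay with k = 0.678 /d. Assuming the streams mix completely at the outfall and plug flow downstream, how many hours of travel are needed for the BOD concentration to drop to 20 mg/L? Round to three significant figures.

15.5 h

Mass balance: C = (44.50·2.800 + 8.600·177.0) / 53.10 = 1647/53.10 = 31.01 mg/L.
31.01·exp(−k·t) = 20 → t = ln(31.01/20)/k = 55900 s = 15.53 h.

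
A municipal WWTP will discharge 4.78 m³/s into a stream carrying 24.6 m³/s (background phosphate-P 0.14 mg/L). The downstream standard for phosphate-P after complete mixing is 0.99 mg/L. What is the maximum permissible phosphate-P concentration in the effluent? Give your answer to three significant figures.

5.36 mg/L

At the limit, (Qr·Cr + Qe·Cₑ)/(Qr + Qe) = 0.99:
Cₑ = (29.38·0.99 − 24.60·0.1400) / 4.780 = 5.364 mg/L.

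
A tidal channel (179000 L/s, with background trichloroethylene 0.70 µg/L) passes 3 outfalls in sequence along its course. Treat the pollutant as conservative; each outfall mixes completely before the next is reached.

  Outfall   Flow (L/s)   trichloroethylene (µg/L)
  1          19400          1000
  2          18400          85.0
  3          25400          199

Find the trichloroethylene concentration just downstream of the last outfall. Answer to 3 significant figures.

After outfall 1: Q = 179000 + 19400 = 198400 L/s; C = (179000·0.7000 + 19400·1000)/198400 = 98.41 µg/L.
After outfall 2: Q = 198400 + 18400 = 216800 L/s; C = (198400·98.41 + 18400·85.00)/216800 = 97.28 µg/L.
After outfall 3: Q = 216800 + 25400 = 242200 L/s; C = (216800·97.28 + 25400·199.0)/242200 = 107.9 µg/L.

108 µg/L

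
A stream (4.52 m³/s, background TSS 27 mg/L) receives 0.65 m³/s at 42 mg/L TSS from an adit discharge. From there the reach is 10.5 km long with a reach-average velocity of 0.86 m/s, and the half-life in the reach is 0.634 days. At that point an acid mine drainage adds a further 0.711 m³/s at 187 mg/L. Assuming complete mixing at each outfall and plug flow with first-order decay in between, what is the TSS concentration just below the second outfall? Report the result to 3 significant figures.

After mixing, C = (4.520·27.00 + 0.6500·42.00) / 5.170 = 149.3/5.170 = 28.89 mg/L; combined flow 5.170 m³/s.
Travel time t = 10.5·1000 / 0.86 = 12210 s = 3.391 h.
Half-life 0.634 d → k = ln 2 / 0.634 = 1.093 d⁻¹.
Decay over the reach: 28.89·exp(−kt) = 28.89·0.8568 = 24.75 mg/L.
At the second outfall, C = (5.170·24.75 + 0.7110·187.0) / (5.170 + 0.7110) = 44.37 mg/L.

44.4 mg/L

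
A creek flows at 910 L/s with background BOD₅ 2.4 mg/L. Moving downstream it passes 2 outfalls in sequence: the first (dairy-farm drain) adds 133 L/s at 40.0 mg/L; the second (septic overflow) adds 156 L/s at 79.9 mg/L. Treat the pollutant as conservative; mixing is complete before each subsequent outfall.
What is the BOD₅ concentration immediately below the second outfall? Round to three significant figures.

16.7 mg/L

Below outfall 1: Q → 1043 L/s, C = (910.0·2.400 + 133.0·40.00)/1043 = 7.195 mg/L.
Below outfall 2: Q → 1199 L/s, C = (1043·7.195 + 156.0·79.90)/1199 = 16.65 mg/L.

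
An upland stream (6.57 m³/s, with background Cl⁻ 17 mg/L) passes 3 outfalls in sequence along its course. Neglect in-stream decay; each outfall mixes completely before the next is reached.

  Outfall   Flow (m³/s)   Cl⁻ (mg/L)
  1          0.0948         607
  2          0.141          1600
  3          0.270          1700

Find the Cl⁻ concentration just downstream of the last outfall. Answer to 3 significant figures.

121 mg/L

After outfall 1: Q = 6.570 + 0.09480 = 6.665 m³/s; C = (6.570·17.00 + 0.09480·607.0)/6.665 = 25.39 mg/L.
After outfall 2: Q = 6.665 + 0.1410 = 6.806 m³/s; C = (6.665·25.39 + 0.1410·1600)/6.806 = 58.01 mg/L.
After outfall 3: Q = 6.806 + 0.2700 = 7.076 m³/s; C = (6.806·58.01 + 0.2700·1700)/7.076 = 120.7 mg/L.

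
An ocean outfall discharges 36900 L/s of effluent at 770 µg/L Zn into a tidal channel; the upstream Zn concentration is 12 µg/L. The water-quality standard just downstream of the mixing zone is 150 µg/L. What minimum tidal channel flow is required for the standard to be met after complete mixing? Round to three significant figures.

Set C_mix = 150: (Q·12.00 + 36900·770.0) / (Q + 36900) = 150
→ Q = 36900·(770.0 − 150)/(150 − 12.00) = 165800 L/s.

166000 L/s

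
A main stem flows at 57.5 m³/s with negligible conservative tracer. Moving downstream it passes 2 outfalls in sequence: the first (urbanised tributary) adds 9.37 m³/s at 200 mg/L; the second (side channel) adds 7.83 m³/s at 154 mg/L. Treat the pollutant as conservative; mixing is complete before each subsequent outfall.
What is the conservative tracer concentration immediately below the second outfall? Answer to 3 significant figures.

41.2 mg/L

After outfall 1: Q = 57.50 + 9.370 = 66.87 m³/s; C = (57.50·0 + 9.370·200.0)/66.87 = 28.02 mg/L.
After outfall 2: Q = 66.87 + 7.830 = 74.70 m³/s; C = (66.87·28.02 + 7.830·154.0)/74.70 = 41.23 mg/L.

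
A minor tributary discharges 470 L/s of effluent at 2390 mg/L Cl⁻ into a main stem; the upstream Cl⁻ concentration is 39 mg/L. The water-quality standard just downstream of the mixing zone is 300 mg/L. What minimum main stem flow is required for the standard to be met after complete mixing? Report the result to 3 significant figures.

3760 L/s

Set C_mix = 300: (Q·39.00 + 470.0·2390) / (Q + 470.0) = 300
→ Q = 470.0·(2390 − 300)/(300 − 39.00) = 3764 L/s.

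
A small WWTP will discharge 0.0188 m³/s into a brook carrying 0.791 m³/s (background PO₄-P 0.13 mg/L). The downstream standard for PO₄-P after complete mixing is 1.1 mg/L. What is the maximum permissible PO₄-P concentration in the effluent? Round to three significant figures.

At the limit, (Qr·Cr + Qe·Cₑ)/(Qr + Qe) = 1.1:
Cₑ = (0.8098·1.1 − 0.7910·0.1300) / 0.01880 = 41.91 mg/L.

41.9 mg/L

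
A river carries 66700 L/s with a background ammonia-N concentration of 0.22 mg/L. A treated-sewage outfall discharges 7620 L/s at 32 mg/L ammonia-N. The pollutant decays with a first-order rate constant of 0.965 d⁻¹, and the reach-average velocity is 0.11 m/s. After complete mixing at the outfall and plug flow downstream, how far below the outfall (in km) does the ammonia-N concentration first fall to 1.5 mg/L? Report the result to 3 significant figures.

Mass balance: C = (66700·0.2200 + 7620·32.00) / 74320 = 258500/74320 = 3.478 mg/L.
Set 3.478·exp(−k·t) = 1.5 → t = ln(3.478/1.5)/k = 75310 s = 20.92 h.
Distance = v·t = 0.11·75310 = 8284 m = 8.284 km.

8.28 km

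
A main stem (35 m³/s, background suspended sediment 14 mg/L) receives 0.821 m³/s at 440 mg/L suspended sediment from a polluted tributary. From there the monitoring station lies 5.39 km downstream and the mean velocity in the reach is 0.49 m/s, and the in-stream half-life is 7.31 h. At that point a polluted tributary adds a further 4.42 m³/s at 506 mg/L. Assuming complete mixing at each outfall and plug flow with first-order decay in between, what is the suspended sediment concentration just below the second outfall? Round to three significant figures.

71.4 mg/L

Flow-weighted average: C = (35.00·14.00 + 0.8210·440.0) / 35.82 = 851.2/35.82 = 23.76 mg/L; combined flow 35.82 m³/s.
Travel time t = 5.39·1000 / 0.49 = 11000 s = 3.056 h.
Half-life 7.31 h → k = ln 2 / 7.31 = 0.09482 h⁻¹ = 2.276 d⁻¹.
After decay, C = 23.76 × e^(−kt) = 23.76 × 0.7485 = 17.79 mg/L.
At the second outfall, C = (35.82·17.79 + 4.420·506.0) / (35.82 + 4.420) = 71.41 mg/L.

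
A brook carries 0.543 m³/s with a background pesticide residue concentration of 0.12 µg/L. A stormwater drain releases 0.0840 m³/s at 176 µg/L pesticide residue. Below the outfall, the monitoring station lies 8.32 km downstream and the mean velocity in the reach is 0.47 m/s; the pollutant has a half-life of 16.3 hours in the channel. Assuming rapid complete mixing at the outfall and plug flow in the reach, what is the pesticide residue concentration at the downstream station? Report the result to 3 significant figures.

Conservation of mass: C = (0.5430·0.1200 + 0.08400·176.0) / 0.6270 = 14.85/0.6270 = 23.68 µg/L.
Travel time t = 8.32·1000 / 0.47 = 17700 s = 4.917 h.
Half-life 16.3 h → k = ln 2 / 16.3 = 0.04252 h⁻¹ = 1.021 d⁻¹.
First-order decay: C = 23.68·exp(−k·t) = 23.68·0.8113 = 19.21 µg/L.

19.2 µg/L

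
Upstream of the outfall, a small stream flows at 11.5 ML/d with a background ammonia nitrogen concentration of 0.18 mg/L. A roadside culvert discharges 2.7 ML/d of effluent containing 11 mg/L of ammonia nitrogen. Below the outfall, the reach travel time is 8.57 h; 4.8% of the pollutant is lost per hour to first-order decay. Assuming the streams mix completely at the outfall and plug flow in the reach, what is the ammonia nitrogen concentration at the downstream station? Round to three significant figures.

Mixed concentration C = ΣQC/ΣQ = (11.50·0.1800 + 2.700·11.00) / 14.20 = 31.77/14.20 = 2.237 mg/L.
4.8%/h lost → k = −ln(1 − 0.048) = 0.04919 h⁻¹.
Applying C = C₀e^(−kt): 2.237 × 0.6560 = 1.468 mg/L.

1.47 mg/L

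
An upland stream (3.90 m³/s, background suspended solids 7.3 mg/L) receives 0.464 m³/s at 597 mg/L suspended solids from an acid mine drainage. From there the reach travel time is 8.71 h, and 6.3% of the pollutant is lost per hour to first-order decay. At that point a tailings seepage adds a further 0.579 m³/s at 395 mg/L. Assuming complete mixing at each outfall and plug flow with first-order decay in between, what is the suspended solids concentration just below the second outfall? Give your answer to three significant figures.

Flow-weighted average: C = (3.900·7.300 + 0.4640·597.0) / 4.364 = 305.5/4.364 = 70.00 mg/L; combined flow 4.364 m³/s.
6.3%/h lost → k = −ln(1 − 0.063) = 0.06507 h⁻¹.
First-order decay: C = 70.00·exp(−k·t) = 70.00·0.5674 = 39.71 mg/L.
At the second outfall, C = (4.364·39.71 + 0.5790·395.0) / (4.364 + 0.5790) = 81.33 mg/L.

81.3 mg/L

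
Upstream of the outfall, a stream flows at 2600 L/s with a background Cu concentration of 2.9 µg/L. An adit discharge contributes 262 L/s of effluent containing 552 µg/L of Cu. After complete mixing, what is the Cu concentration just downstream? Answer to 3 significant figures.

53.2 µg/L

Mixed concentration C = ΣQC/ΣQ = (2600·2.900 + 262.0·552.0) / 2862 = 152200/2862 = 53.17 µg/L.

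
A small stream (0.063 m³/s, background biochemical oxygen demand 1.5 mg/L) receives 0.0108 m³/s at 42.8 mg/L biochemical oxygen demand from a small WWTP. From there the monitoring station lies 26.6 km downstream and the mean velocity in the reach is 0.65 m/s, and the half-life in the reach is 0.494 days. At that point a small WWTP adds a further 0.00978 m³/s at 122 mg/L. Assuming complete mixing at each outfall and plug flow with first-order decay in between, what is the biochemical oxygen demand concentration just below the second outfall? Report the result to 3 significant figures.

17.7 mg/L

Conservation of mass: C = (0.06300·1.500 + 0.01080·42.80) / 0.07380 = 0.5567/0.07380 = 7.544 mg/L; combined flow 0.07380 m³/s.
Travel time t = 26.6·1000 / 0.65 = 40920 s = 11.37 h.
Half-life 0.494 d → k = ln 2 / 0.494 = 1.403 d⁻¹.
Decay over the reach: 7.544·exp(−kt) = 7.544·0.5145 = 3.881 mg/L.
At the second outfall, C = (0.07380·3.881 + 0.009780·122.0) / (0.07380 + 0.009780) = 17.70 mg/L.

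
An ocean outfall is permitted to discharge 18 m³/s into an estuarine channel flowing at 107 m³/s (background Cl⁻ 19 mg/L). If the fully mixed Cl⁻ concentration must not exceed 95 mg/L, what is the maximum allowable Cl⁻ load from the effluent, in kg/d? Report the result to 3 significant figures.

850000 kg/d

Mass balance at the limit: 107.0·19.00 + 18.00·Cₑ = 125.0·95 → Cₑ = 546.8 mg/L.
Load = 18.00 m³/s × 546.8 g/m³ × 86 400 s/d = 850300 kg/d.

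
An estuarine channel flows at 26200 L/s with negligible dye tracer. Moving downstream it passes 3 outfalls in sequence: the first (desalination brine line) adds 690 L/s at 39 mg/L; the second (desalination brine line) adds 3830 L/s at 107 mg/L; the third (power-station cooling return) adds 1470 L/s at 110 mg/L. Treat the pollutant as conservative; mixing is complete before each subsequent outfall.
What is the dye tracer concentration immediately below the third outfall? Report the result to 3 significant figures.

Outfall 1: combined Q = 26890 L/s; C = (26200·0 + 690.0·39.00)/26890 = 1.001 mg/L.
Outfall 2: combined Q = 30720 L/s; C = (26890·1.001 + 3830·107.0)/30720 = 14.22 mg/L.
Outfall 3: combined Q = 32190 L/s; C = (30720·14.22 + 1470·110.0)/32190 = 18.59 mg/L.

18.6 mg/L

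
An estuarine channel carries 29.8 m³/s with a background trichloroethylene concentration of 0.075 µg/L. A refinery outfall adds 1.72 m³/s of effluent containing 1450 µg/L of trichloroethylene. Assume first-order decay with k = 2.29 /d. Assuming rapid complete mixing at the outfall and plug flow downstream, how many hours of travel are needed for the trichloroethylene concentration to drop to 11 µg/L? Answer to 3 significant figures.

20.7 h

Flow-weighted average: C = (29.80·0.07500 + 1.720·1450) / 31.52 = 2496/31.52 = 79.20 µg/L.
79.20·exp(−k·t) = 11 → t = ln(79.20/11)/k = 74480 s = 20.69 h.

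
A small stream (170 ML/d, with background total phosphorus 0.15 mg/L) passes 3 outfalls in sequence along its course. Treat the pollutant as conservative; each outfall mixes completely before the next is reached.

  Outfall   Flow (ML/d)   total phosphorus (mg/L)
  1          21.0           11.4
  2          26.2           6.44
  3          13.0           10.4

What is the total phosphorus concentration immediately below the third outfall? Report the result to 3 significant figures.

After outfall 1: Q = 170.0 + 21.00 = 191.0 ML/d; C = (170.0·0.1500 + 21.00·11.40)/191.0 = 1.387 mg/L.
After outfall 2: Q = 191.0 + 26.20 = 217.2 ML/d; C = (191.0·1.387 + 26.20·6.440)/217.2 = 1.996 mg/L.
After outfall 3: Q = 217.2 + 13.00 = 230.2 ML/d; C = (217.2·1.996 + 13.00·10.40)/230.2 = 2.471 mg/L.

2.47 mg/L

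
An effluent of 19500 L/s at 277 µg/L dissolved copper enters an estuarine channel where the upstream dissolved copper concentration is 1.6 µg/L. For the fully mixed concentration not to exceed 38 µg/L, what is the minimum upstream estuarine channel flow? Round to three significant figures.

128000 L/s

Set C_mix = 38: (Q·1.600 + 19500·277.0) / (Q + 19500) = 38
→ Q = 19500·(277.0 − 38)/(38 − 1.600) = 128000 L/s.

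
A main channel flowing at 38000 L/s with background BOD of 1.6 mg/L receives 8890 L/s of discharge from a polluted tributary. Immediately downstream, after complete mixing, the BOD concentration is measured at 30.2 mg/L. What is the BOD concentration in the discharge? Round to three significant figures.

Mass balance: 38000·1.600 + 8890·Cₑ = 46890·30.20
→ Cₑ = (46890·30.20 − 38000·1.600) / 8890 = 152.4 mg/L.

152 mg/L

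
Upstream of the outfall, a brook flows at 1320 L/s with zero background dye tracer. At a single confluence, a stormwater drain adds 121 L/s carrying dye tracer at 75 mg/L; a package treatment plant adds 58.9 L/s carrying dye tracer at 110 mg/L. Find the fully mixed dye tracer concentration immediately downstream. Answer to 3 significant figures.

Mass balance: C = (1320·0 + 121.0·75.00 + 58.90·110.0) / 1500 = 15550/1500 = 10.37 mg/L.

10.4 mg/L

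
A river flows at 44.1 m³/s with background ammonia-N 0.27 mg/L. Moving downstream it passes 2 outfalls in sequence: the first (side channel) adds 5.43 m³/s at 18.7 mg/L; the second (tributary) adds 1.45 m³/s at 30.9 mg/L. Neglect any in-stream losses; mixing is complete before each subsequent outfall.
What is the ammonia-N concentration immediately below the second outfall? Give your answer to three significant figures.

Below outfall 1: Q → 49.53 m³/s, C = (44.10·0.2700 + 5.430·18.70)/49.53 = 2.290 mg/L.
Below outfall 2: Q → 50.98 m³/s, C = (49.53·2.290 + 1.450·30.90)/50.98 = 3.104 mg/L.

3.10 mg/L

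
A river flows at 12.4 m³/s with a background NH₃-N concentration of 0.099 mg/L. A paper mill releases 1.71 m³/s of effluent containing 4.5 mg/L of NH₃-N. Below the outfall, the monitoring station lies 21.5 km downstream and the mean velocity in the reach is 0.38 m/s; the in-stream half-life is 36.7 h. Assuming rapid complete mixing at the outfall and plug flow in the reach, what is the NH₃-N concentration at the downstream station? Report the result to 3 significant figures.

0.470 mg/L

Conservation of mass: C = (12.40·0.09900 + 1.710·4.500) / 14.11 = 8.923/14.11 = 0.6324 mg/L.
Travel time t = 21.5·1000 / 0.38 = 56580 s = 15.72 h.
Half-life 36.7 h → k = ln 2 / 36.7 = 0.01889 h⁻¹ = 0.4533 d⁻¹.
After decay, C = 0.6324 × e^(−kt) = 0.6324 × 0.7432 = 0.4699 mg/L.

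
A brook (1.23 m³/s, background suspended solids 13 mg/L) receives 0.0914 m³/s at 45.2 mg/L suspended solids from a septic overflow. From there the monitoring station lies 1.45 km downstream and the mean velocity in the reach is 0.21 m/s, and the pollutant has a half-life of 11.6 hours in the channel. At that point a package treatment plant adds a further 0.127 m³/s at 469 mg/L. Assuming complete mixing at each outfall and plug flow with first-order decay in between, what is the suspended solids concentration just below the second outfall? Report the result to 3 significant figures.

Conservation of mass: C = (1.230·13.00 + 0.09140·45.20) / 1.321 = 20.12/1.321 = 15.23 mg/L; combined flow 1.321 m³/s.
Travel time t = 1.45·1000 / 0.21 = 6905 s = 1.918 h.
Half-life 11.6 h → k = ln 2 / 11.6 = 0.05975 h⁻¹ = 1.434 d⁻¹.
After decay, C = 15.23 × e^(−kt) = 15.23 × 0.8917 = 13.58 mg/L.
Second outfall: C = (1.321·13.58 + 0.1270·469.0)/1.448 = 53.51 mg/L.

53.5 mg/L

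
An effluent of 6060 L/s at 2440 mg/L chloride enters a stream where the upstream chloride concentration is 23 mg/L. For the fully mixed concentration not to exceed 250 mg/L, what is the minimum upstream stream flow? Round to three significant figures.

58500 L/s

Set C_mix = 250: (Q·23.00 + 6060·2440) / (Q + 6060) = 250
→ Q = 6060·(2440 − 250)/(250 − 23.00) = 58460 L/s.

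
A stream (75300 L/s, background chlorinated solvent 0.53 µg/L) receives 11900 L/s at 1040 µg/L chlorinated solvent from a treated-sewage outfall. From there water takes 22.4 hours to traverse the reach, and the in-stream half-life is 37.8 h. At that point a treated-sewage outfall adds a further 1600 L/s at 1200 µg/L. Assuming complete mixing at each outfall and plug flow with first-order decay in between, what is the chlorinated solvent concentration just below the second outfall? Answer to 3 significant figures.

Mixed concentration C = ΣQC/ΣQ = (75300·0.5300 + 11900·1040) / 87200 = 12420000/87200 = 142.4 µg/L; combined flow 87200 L/s.
Half-life 37.8 h → k = ln 2 / 37.8 = 0.01834 h⁻¹ = 0.4401 d⁻¹.
First-order decay: C = 142.4·exp(−k·t) = 142.4·0.6632 = 94.42 µg/L.
At the second outfall, C = (87200·94.42 + 1600·1200) / (87200 + 1600) = 114.3 µg/L.

114 µg/L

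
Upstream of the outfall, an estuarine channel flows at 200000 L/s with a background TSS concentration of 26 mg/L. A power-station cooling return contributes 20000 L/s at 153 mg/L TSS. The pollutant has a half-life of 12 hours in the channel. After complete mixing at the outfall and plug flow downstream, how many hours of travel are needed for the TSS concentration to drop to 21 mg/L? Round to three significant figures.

After mixing, C = (200000·26.00 + 20000·153.0) / 220000 = 8260000/220000 = 37.55 mg/L.
Half-life 12 h → k = ln 2 / 12 = 0.05776 h⁻¹ = 1.386 d⁻¹.
37.55·exp(−k·t) = 21 → t = ln(37.55/21)/k = 36210 s = 10.06 h.

10.1 h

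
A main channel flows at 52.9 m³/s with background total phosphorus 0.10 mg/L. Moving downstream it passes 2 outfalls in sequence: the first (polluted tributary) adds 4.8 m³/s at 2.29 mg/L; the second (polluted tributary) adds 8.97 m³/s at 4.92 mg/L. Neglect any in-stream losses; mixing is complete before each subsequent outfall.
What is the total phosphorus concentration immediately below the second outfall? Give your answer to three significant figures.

0.906 mg/L

After outfall 1: Q = 52.90 + 4.800 = 57.70 m³/s; C = (52.90·0.1000 + 4.800·2.290)/57.70 = 0.2822 mg/L.
After outfall 2: Q = 57.70 + 8.970 = 66.67 m³/s; C = (57.70·0.2822 + 8.970·4.920)/66.67 = 0.9062 mg/L.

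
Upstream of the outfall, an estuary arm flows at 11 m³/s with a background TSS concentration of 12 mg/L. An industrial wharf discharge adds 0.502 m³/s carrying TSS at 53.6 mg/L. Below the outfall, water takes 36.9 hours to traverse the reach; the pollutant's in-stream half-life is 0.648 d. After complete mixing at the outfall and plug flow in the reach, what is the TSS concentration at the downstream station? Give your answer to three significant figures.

2.67 mg/L

Mass balance: C = (11.00·12.00 + 0.5020·53.60) / 11.50 = 158.9/11.50 = 13.82 mg/L.
Half-life 0.648 d → k = ln 2 / 0.648 = 1.070 d⁻¹.
Decay over the reach: 13.82·exp(−kt) = 13.82·0.1931 = 2.668 mg/L.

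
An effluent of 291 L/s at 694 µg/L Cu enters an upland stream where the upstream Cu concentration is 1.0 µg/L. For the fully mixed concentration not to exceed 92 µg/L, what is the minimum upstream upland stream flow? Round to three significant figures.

Set C_mix = 92: (Q·1.000 + 291.0·694.0) / (Q + 291.0) = 92
→ Q = 291.0·(694.0 − 92)/(92 − 1.000) = 1925 L/s.

1930 L/s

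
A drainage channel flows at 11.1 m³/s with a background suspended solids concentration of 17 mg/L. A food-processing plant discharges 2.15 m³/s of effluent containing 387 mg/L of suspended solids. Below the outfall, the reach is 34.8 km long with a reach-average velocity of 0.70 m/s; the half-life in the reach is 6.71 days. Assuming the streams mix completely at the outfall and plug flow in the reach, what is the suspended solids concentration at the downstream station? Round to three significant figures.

Conservation of mass: C = (11.10·17.00 + 2.150·387.0) / 13.25 = 1021/13.25 = 77.04 mg/L.
Travel time t = 34.8·1000 / 0.70 = 49710 s = 13.81 h.
Half-life 6.71 d → k = ln 2 / 6.71 = 0.1033 d⁻¹.
First-order decay: C = 77.04·exp(−k·t) = 77.04·0.9423 = 72.59 mg/L.

72.6 mg/L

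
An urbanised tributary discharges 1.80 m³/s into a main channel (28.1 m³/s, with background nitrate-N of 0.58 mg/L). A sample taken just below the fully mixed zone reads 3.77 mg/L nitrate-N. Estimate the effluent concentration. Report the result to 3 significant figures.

53.6 mg/L

Mass balance: 28.10·0.5800 + 1.800·Cₑ = 29.90·3.770
→ Cₑ = (29.90·3.770 − 28.10·0.5800) / 1.800 = 53.57 mg/L.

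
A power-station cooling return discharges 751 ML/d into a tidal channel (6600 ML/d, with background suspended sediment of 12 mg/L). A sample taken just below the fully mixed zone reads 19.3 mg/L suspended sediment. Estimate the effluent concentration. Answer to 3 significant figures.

83.5 mg/L

Mass balance: 6600·12.00 + 751.0·Cₑ = 7351·19.30
→ Cₑ = (7351·19.30 − 6600·12.00) / 751.0 = 83.45 mg/L.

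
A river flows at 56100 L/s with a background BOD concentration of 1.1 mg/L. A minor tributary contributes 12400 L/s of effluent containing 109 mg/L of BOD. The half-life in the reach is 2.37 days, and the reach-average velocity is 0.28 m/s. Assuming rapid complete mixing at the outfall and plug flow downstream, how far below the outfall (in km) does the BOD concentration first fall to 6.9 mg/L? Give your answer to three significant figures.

90.6 km

After mixing, C = (56100·1.100 + 12400·109.0) / 68500 = 1413000/68500 = 20.63 mg/L.
Half-life 2.37 d → k = ln 2 / 2.37 = 0.2925 d⁻¹.
Set 20.63·exp(−k·t) = 6.9 → t = ln(20.63/6.9)/k = 323600 s = 89.88 h.
Distance = v·t = 0.28·323600 = 90600 m = 90.60 km.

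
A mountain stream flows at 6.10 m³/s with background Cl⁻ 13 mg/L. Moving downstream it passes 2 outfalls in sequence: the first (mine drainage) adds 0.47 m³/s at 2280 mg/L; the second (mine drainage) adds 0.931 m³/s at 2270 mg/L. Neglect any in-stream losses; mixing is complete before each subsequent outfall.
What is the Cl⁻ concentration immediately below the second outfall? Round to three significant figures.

435 mg/L

After outfall 1: Q = 6.100 + 0.4700 = 6.570 m³/s; C = (6.100·13.00 + 0.4700·2280)/6.570 = 175.2 mg/L.
After outfall 2: Q = 6.570 + 0.9310 = 7.501 m³/s; C = (6.570·175.2 + 0.9310·2270)/7.501 = 435.2 mg/L.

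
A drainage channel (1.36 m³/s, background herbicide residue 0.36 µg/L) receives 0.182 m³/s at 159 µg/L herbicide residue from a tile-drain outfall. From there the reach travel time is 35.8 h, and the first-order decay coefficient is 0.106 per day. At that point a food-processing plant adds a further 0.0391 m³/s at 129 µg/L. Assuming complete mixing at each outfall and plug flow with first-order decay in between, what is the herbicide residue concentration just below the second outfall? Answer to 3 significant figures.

Flow-weighted average: C = (1.360·0.3600 + 0.1820·159.0) / 1.542 = 29.43/1.542 = 19.08 µg/L; combined flow 1.542 m³/s.
Applying C = C₀e^(−kt): 19.08 × 0.8538 = 16.29 µg/L.
Second outfall: C = (1.542·16.29 + 0.03910·129.0)/1.581 = 19.08 µg/L.

19.1 µg/L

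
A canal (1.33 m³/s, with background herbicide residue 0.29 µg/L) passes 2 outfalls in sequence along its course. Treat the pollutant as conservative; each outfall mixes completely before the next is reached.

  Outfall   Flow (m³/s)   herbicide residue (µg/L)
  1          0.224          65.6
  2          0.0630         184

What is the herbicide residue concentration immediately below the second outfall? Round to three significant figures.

Outfall 1: combined Q = 1.554 m³/s; C = (1.330·0.2900 + 0.2240·65.60)/1.554 = 9.704 µg/L.
Outfall 2: combined Q = 1.617 m³/s; C = (1.554·9.704 + 0.06300·184.0)/1.617 = 16.49 µg/L.

16.5 µg/L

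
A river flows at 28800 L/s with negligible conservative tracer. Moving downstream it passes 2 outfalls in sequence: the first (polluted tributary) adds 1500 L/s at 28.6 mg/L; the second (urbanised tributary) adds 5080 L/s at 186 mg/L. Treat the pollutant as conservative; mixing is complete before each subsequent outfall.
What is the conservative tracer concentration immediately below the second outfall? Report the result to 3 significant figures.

After outfall 1: Q = 28800 + 1500 = 30300 L/s; C = (28800·0 + 1500·28.60)/30300 = 1.416 mg/L.
After outfall 2: Q = 30300 + 5080 = 35380 L/s; C = (30300·1.416 + 5080·186.0)/35380 = 27.92 mg/L.

27.9 mg/L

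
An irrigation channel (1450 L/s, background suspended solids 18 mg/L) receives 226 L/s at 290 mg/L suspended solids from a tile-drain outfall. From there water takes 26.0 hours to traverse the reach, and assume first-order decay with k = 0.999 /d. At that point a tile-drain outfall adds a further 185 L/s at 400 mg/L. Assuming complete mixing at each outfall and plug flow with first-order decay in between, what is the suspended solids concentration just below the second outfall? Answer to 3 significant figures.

Conservation of mass: C = (1450·18.00 + 226.0·290.0) / 1676 = 91640/1676 = 54.68 mg/L; combined flow 1676 L/s.
Applying C = C₀e^(−kt): 54.68 × 0.3388 = 18.53 mg/L.
Second outfall: C = (1676·18.53 + 185.0·400.0)/1861 = 56.45 mg/L.

56.4 mg/L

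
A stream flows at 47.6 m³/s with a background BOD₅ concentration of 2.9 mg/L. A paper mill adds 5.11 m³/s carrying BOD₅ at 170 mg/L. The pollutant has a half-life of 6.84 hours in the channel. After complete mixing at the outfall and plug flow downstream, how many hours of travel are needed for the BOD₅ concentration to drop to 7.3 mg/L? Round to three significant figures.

Conservation of mass: C = (47.60·2.900 + 5.110·170.0) / 52.71 = 1007/52.71 = 19.10 mg/L.
Half-life 6.84 h → k = ln 2 / 6.84 = 0.1013 h⁻¹ = 2.432 d⁻¹.
19.10·exp(−k·t) = 7.3 → t = ln(19.10/7.3)/k = 34170 s = 9.491 h.

9.49 h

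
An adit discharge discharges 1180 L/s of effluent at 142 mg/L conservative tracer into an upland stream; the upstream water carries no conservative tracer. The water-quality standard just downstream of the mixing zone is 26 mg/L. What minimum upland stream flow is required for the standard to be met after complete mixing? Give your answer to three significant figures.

5260 L/s

Set C_mix = 26: (Q·0 + 1180·142.0) / (Q + 1180) = 26
→ Q = 1180·(142.0 − 26)/(26 − 0) = 5265 L/s.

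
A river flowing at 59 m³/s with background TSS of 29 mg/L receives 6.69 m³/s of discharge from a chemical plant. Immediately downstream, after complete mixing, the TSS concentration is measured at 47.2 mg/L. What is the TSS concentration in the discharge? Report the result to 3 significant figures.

208 mg/L

Mass balance: 59.00·29.00 + 6.690·Cₑ = 65.69·47.20
→ Cₑ = (65.69·47.20 − 59.00·29.00) / 6.690 = 207.7 mg/L.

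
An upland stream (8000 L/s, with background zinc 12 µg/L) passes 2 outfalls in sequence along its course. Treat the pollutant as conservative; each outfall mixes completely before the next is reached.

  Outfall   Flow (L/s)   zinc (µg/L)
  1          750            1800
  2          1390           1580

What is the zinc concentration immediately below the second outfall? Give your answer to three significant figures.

359 µg/L

After outfall 1: Q = 8000 + 750.0 = 8750 L/s; C = (8000·12.00 + 750.0·1800)/8750 = 165.3 µg/L.
After outfall 2: Q = 8750 + 1390 = 10140 L/s; C = (8750·165.3 + 1390·1580)/10140 = 359.2 µg/L.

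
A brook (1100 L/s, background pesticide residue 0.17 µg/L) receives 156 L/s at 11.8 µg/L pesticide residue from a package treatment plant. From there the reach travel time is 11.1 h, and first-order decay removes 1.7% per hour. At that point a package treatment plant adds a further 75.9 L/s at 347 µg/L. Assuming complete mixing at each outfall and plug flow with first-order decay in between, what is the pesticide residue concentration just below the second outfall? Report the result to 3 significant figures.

21.0 µg/L

Mass balance: C = (1100·0.1700 + 156.0·11.80) / 1256 = 2028/1256 = 1.614 µg/L; combined flow 1256 L/s.
1.7%/h lost → k = −ln(1 − 0.017) = 0.01715 h⁻¹.
After decay, C = 1.614 × e^(−kt) = 1.614 × 0.8267 = 1.335 µg/L.
Second outfall: C = (1256·1.335 + 75.90·347.0)/1332 = 21.03 µg/L.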